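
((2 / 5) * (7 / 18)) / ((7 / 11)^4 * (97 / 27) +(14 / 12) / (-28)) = 2459688 / 8657035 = 0.28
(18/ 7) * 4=72/ 7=10.29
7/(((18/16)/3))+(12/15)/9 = 844/45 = 18.76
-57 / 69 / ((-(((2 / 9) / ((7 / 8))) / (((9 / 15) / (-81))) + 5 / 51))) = -6783 / 280715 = -0.02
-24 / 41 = -0.59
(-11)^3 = -1331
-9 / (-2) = 9 / 2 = 4.50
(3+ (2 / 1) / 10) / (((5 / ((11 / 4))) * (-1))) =-44 / 25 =-1.76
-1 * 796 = -796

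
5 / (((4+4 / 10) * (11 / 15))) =375 / 242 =1.55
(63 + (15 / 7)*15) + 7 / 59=39343 / 413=95.26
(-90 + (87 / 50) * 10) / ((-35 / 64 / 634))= 14729088 / 175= 84166.22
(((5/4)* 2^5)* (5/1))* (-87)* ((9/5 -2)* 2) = 6960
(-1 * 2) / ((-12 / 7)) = 7 / 6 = 1.17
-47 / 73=-0.64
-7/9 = -0.78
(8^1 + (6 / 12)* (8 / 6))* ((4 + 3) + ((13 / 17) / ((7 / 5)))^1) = 23348 / 357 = 65.40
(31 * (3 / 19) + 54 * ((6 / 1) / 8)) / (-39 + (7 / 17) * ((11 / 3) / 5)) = -439875 / 374984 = -1.17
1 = 1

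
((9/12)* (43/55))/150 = 43/11000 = 0.00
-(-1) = 1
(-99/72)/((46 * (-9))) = 11/3312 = 0.00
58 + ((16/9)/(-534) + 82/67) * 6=3505706/53667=65.32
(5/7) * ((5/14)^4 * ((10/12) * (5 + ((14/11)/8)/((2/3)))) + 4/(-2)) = -195633355/141985536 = -1.38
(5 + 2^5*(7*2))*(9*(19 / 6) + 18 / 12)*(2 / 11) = 27180 / 11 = 2470.91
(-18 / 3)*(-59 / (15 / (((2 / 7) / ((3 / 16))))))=3776 / 105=35.96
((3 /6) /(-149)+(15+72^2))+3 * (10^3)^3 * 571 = 510474001549301 /298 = 1713000005199.00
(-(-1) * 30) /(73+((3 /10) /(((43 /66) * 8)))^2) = 88752000 /215973001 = 0.41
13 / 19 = 0.68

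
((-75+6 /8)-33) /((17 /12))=-1287 /17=-75.71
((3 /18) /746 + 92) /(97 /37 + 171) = 208717 /393888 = 0.53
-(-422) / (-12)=-211 / 6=-35.17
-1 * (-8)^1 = 8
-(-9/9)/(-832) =-0.00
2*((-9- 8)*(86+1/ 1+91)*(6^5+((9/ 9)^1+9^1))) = -47120872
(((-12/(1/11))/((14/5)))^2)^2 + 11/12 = 142310546411/28812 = 4939280.38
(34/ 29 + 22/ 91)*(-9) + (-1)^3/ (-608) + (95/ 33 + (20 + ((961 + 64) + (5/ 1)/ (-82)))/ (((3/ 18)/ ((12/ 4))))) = 18799.06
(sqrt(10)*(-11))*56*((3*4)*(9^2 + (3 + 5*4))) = -768768*sqrt(10) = -2431057.87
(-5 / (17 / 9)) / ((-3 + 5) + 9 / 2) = -90 / 221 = -0.41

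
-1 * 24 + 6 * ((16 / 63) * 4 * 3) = -40 / 7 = -5.71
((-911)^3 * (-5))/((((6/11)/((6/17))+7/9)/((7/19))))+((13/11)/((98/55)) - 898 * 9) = 12836558233670/21413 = 599475002.74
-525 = -525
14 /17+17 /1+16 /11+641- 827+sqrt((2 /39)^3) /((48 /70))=-31177 /187+35 * sqrt(78) /18252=-166.70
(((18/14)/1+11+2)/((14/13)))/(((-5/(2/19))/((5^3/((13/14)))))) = -5000/133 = -37.59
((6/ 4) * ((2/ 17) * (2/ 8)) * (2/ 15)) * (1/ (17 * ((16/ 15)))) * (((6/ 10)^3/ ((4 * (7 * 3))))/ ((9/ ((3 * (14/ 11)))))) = 0.00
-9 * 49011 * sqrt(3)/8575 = -441099 * sqrt(3)/8575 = -89.10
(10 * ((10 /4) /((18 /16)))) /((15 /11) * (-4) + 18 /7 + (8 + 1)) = 15400 /4239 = 3.63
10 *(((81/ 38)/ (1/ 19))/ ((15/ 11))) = 297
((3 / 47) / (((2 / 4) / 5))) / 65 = 0.01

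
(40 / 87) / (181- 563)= -20 / 16617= -0.00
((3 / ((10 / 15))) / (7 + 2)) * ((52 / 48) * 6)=3.25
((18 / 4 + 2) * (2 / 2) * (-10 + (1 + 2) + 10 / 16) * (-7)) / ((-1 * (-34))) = 273 / 32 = 8.53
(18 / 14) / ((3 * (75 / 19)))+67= 11744 / 175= 67.11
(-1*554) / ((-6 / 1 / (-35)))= -9695 / 3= -3231.67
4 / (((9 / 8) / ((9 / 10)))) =16 / 5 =3.20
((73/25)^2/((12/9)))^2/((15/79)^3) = 14001440344399/2343750000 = 5973.95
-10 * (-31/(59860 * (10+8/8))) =31/65846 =0.00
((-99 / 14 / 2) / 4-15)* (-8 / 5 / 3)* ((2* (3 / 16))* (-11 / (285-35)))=-19569 / 140000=-0.14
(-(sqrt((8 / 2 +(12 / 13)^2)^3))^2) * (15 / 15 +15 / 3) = -3308208000 / 4826809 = -685.38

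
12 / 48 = 1 / 4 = 0.25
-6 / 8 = -3 / 4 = -0.75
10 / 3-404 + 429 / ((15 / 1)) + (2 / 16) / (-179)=-7992007 / 21480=-372.07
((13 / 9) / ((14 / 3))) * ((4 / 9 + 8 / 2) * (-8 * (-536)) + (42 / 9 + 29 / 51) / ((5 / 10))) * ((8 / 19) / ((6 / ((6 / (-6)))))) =-75853492 / 183141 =-414.18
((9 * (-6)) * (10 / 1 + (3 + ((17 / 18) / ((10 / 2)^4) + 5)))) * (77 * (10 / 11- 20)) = 1428959.95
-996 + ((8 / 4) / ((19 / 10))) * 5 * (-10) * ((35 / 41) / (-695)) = -107840876 / 108281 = -995.94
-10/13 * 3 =-30/13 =-2.31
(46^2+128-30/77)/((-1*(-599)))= 3.75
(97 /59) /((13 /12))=1164 /767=1.52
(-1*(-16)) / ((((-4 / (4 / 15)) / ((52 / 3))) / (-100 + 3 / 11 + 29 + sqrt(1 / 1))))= 638144 / 495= 1289.18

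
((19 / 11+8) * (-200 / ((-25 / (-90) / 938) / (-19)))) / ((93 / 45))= 20595103200 / 341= 60396197.07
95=95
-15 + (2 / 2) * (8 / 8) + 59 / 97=-13.39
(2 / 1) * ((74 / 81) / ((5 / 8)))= 1184 / 405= 2.92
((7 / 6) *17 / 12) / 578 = 7 / 2448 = 0.00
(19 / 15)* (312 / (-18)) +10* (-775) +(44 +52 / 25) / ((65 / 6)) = -113602642 / 14625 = -7767.70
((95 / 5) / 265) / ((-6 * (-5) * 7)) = 19 / 55650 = 0.00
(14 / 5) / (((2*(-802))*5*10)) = -7 / 200500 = -0.00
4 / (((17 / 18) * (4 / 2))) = 36 / 17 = 2.12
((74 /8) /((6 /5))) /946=185 /22704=0.01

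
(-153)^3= -3581577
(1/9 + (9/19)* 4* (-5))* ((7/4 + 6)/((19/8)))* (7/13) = -694834/42237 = -16.45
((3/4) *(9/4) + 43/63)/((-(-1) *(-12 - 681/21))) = -0.05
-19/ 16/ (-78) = 19/ 1248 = 0.02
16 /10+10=58 /5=11.60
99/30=3.30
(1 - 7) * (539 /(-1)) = 3234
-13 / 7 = -1.86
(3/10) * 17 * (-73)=-3723/10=-372.30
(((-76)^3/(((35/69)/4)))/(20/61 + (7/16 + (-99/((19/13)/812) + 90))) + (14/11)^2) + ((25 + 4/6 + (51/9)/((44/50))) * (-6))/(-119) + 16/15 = 548574971263419/8145672617005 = 67.35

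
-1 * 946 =-946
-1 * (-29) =29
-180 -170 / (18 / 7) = -2215 / 9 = -246.11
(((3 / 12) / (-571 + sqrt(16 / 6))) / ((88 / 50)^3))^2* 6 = 50185546875* sqrt(6) / 555374434675665870848 + 7815322265625 / 201954339882060316672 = 0.00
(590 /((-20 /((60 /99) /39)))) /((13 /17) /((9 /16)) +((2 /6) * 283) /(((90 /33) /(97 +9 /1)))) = -50150 /401236979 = -0.00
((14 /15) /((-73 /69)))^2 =103684 /133225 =0.78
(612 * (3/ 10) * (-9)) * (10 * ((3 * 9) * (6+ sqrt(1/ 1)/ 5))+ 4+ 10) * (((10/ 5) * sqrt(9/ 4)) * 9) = -376548912/ 5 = -75309782.40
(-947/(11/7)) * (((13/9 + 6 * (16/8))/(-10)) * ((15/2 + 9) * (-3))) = -802109/20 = -40105.45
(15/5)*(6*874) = 15732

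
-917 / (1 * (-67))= 917 / 67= 13.69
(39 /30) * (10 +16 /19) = 1339 /95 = 14.09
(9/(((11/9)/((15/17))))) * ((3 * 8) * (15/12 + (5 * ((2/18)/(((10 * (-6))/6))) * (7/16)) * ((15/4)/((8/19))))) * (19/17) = 73294875/406912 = 180.12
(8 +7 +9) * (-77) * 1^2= -1848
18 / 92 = 9 / 46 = 0.20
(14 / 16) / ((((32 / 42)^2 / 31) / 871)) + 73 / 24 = 40702.30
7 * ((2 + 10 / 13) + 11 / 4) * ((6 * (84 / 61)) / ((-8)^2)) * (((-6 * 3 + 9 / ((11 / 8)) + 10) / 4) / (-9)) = 14063 / 69784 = 0.20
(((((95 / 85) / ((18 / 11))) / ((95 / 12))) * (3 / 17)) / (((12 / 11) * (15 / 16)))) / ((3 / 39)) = 12584 / 65025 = 0.19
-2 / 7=-0.29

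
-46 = -46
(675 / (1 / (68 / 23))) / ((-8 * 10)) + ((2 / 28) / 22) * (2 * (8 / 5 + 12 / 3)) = -126041 / 5060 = -24.91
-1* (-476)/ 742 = 34/ 53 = 0.64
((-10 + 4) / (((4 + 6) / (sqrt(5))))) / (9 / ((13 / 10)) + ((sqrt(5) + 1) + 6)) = 507 / 31916 - 7059 * sqrt(5) / 159580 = -0.08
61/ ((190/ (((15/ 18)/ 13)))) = 61/ 2964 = 0.02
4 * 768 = 3072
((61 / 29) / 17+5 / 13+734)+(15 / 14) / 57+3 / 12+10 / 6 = 7532909945 / 10228764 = 736.44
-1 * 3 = -3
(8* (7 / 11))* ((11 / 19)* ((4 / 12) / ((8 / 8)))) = 56 / 57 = 0.98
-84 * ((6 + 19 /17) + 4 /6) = -11116 /17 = -653.88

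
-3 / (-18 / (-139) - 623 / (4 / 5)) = 1668 / 432913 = 0.00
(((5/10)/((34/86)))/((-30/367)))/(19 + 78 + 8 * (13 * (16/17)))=-0.08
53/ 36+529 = 19097/ 36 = 530.47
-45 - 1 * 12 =-57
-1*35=-35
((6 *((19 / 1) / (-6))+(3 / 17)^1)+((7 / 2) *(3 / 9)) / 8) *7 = -106687 / 816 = -130.74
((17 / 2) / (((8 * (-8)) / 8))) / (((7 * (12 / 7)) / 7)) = -119 / 192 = -0.62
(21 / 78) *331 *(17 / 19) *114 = 118167 / 13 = 9089.77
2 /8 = 1 /4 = 0.25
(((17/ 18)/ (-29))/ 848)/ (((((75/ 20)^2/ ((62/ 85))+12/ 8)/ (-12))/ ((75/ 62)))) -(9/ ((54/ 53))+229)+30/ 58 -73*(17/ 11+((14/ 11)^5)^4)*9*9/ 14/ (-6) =1716002670754313326685880774683249/ 198932413000556190712098975556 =8626.06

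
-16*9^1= -144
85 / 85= 1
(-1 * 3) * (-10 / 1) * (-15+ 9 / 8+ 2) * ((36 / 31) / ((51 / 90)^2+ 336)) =-607500 / 493861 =-1.23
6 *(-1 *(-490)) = 2940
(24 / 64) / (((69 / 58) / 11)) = 319 / 92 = 3.47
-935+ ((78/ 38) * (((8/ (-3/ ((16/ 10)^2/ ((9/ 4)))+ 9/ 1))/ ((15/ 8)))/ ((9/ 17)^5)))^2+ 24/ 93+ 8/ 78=5403963206238215332294783/ 33652669450960096170075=160.58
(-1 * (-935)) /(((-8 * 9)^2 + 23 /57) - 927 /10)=532950 /2902271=0.18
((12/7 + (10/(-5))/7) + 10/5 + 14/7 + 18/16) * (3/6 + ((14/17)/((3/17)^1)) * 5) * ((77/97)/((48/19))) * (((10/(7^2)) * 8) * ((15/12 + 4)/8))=54842645/1042944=52.58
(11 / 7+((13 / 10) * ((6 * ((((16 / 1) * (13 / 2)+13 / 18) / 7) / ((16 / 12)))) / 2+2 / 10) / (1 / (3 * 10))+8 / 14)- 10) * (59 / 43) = 21685981 / 12040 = 1801.16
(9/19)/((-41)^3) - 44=-57617965/1309499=-44.00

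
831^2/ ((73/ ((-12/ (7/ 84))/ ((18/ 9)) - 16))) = -60769368/ 73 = -832457.10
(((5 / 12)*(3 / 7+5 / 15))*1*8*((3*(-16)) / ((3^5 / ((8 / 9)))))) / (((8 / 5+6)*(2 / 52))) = -1331200 / 872613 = -1.53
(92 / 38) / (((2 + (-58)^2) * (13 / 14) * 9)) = 322 / 3741309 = 0.00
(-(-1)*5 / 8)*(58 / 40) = 29 / 32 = 0.91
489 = 489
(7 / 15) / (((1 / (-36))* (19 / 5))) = -84 / 19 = -4.42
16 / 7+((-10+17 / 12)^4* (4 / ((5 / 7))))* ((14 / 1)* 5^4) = 4825619064347 / 18144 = 265962250.02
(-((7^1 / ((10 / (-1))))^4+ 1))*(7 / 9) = -86807 / 90000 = -0.96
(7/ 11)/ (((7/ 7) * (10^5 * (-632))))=-7/ 695200000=-0.00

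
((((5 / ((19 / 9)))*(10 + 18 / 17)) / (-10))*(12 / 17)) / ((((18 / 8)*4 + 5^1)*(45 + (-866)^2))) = -5076 / 28827788437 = -0.00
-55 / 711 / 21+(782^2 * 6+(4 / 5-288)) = 273898504129 / 74655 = 3668856.80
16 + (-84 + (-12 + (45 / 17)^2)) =-21095 / 289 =-72.99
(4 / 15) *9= 12 / 5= 2.40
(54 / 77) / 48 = 9 / 616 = 0.01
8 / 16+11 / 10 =1.60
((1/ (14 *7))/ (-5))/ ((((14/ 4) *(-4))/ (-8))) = -2/ 1715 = -0.00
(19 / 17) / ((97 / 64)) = 0.74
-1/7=-0.14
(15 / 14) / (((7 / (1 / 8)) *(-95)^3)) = -3 / 134436400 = -0.00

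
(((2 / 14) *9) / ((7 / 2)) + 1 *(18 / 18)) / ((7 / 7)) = 67 / 49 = 1.37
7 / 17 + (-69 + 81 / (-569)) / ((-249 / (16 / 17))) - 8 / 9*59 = -265121 / 5121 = -51.77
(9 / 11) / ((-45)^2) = 0.00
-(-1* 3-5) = 8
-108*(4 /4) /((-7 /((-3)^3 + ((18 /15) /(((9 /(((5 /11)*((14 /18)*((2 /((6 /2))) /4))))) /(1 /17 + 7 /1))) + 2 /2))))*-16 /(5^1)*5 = 8383616 /1309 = 6404.60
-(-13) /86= 13 /86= 0.15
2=2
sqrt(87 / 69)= sqrt(667) / 23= 1.12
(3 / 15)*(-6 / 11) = -6 / 55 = -0.11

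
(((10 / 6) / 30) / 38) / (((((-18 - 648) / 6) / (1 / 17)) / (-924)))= 77 / 107559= 0.00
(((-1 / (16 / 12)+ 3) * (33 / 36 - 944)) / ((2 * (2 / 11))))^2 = 139473118521 / 4096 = 34051054.33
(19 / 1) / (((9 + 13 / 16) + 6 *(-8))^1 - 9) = -0.40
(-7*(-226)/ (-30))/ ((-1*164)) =791/ 2460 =0.32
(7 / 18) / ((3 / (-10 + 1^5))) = -7 / 6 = -1.17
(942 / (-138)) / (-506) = 157 / 11638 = 0.01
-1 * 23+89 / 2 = 43 / 2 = 21.50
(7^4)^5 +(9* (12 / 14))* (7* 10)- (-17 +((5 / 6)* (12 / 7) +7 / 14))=1117091728166575785 / 14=79792266297612556.07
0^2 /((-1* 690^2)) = 0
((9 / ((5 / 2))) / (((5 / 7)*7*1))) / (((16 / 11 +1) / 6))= 44 / 25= 1.76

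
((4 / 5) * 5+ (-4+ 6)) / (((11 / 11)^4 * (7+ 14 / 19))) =38 / 49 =0.78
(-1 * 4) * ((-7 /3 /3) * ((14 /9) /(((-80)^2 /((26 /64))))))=637 /2073600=0.00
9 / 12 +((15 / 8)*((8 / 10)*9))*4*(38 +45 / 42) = 59097 / 28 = 2110.61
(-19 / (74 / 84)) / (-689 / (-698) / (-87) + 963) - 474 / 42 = -171271721863 / 15145918291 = -11.31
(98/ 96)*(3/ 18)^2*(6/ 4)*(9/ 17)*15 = 735/ 2176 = 0.34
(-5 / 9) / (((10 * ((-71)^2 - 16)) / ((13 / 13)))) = -1 / 90450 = -0.00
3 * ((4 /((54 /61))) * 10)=1220 /9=135.56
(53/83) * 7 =4.47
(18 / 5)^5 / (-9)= -209952 / 3125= -67.18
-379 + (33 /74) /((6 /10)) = -27991 /74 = -378.26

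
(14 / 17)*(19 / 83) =266 / 1411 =0.19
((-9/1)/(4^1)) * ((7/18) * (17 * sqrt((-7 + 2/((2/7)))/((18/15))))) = 0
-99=-99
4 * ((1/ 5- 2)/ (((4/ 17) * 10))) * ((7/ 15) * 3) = -1071/ 250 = -4.28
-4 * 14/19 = -56/19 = -2.95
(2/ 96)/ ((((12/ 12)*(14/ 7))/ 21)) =7/ 32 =0.22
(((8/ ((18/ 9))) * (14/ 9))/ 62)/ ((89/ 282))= 2632/ 8277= 0.32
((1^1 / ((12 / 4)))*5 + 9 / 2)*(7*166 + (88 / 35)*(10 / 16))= 100455 / 14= 7175.36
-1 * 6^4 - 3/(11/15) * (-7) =-1267.36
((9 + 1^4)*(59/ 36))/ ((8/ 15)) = 1475/ 48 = 30.73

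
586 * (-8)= -4688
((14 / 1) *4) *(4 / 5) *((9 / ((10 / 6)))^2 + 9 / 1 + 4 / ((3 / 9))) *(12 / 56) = 60192 / 125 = 481.54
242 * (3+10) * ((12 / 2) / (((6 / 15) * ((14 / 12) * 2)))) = 141570 / 7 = 20224.29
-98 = -98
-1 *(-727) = 727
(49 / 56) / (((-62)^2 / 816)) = 357 / 1922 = 0.19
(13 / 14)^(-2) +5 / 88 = 18093 / 14872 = 1.22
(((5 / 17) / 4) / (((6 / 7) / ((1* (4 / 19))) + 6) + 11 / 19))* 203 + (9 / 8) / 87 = 15803903 / 11173352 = 1.41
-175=-175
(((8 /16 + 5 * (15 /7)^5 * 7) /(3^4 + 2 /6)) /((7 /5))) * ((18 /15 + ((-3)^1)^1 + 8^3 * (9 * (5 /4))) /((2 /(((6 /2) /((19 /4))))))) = 281186721567 /11131036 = 25261.50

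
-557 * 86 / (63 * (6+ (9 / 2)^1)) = -95804 / 1323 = -72.41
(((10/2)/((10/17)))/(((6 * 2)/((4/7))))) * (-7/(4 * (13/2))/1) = -17/156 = -0.11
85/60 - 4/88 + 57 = 7705/132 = 58.37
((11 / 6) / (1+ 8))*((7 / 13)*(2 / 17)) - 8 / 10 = -0.79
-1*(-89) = 89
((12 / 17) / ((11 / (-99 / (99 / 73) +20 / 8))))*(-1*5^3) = 105750 / 187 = 565.51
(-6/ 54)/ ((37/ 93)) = -31/ 111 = -0.28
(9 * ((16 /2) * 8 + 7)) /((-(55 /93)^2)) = -5526711 /3025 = -1827.01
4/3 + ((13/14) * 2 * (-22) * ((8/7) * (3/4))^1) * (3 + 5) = -40988/147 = -278.83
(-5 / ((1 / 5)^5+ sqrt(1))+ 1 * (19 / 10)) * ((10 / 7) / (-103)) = 48428 / 1126923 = 0.04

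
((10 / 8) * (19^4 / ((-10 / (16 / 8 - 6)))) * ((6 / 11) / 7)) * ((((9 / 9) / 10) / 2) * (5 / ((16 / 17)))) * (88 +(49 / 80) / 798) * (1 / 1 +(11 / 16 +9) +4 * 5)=45948624471391 / 12615680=3642183.73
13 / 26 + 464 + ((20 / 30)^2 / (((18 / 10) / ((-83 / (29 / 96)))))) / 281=204295127 / 440046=464.26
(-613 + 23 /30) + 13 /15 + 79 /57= -347689 /570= -609.98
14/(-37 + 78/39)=-2/5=-0.40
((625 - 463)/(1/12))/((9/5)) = 1080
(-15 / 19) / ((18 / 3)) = -5 / 38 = -0.13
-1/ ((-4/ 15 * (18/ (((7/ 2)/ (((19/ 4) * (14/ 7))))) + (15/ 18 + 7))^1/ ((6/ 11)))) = 945/ 26191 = 0.04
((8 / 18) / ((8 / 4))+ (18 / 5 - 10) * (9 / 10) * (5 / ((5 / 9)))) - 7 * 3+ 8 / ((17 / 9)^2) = -70.38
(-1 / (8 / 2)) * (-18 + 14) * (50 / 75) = 2 / 3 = 0.67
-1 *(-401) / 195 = 401 / 195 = 2.06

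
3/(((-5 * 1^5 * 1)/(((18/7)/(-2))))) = 27/35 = 0.77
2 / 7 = 0.29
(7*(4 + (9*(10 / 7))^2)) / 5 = 237.03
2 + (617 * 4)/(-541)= -1386/541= -2.56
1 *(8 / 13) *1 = 8 / 13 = 0.62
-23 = -23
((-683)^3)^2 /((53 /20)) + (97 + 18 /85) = 172573117042150325239 /4505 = 38307018211354123.25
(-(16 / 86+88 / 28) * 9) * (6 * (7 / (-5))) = 54108 / 215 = 251.67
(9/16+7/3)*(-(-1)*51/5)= 2363/80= 29.54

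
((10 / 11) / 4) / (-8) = -5 / 176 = -0.03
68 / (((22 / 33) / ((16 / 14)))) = 816 / 7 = 116.57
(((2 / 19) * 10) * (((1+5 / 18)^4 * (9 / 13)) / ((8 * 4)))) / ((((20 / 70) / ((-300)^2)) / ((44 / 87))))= 67336740625 / 6962436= 9671.43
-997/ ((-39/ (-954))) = -24388.15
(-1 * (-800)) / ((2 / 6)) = 2400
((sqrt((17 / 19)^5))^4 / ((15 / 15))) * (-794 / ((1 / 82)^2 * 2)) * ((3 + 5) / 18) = -21526202262751092688 / 55179596320209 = -390111.63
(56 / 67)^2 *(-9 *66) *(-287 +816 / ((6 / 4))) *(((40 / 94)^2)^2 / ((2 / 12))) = -459586068480000 / 21904888009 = -20980.98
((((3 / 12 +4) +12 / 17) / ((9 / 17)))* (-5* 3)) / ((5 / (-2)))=337 / 6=56.17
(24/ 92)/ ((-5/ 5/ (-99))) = 594/ 23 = 25.83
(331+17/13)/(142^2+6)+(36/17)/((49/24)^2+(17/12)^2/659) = 13701451632/26141419265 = 0.52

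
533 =533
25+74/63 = 1649/63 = 26.17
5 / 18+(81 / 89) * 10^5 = 145800445 / 1602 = 91011.51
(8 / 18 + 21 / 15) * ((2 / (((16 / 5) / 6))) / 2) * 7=581 / 24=24.21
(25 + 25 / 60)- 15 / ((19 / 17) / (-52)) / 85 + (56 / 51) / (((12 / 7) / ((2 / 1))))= 405913 / 11628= 34.91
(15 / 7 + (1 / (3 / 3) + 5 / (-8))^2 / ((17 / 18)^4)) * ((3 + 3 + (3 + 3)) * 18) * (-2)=-1002.07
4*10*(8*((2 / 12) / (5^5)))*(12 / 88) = 16 / 6875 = 0.00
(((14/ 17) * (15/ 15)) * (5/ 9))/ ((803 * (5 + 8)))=70/ 1597167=0.00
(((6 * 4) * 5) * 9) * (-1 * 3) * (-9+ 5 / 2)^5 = 37593416.25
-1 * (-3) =3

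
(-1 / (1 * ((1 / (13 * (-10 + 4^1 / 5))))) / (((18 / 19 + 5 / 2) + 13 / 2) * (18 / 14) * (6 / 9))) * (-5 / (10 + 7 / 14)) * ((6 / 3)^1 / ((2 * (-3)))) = 11362 / 5103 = 2.23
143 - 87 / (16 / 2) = 1057 / 8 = 132.12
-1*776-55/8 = -6263/8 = -782.88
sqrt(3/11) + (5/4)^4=sqrt(33)/11 + 625/256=2.96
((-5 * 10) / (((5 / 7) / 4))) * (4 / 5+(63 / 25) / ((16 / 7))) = -5327 / 10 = -532.70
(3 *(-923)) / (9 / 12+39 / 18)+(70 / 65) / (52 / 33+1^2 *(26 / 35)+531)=-266081914662 / 280272265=-949.37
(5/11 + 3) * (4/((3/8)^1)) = 1216/33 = 36.85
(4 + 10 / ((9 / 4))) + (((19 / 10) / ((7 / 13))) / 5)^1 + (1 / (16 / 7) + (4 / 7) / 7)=1705663 / 176400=9.67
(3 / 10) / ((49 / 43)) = 129 / 490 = 0.26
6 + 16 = 22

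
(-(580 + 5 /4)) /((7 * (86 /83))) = -192975 /2408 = -80.14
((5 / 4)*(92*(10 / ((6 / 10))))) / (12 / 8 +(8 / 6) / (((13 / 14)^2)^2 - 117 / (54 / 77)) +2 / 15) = 220127537500 / 186664961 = 1179.27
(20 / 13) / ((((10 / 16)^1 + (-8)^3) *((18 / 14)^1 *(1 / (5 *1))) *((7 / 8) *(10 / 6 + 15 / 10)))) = -12800 / 3031431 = -0.00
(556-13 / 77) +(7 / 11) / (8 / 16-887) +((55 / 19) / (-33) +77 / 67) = 96782944795 / 173791233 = 556.89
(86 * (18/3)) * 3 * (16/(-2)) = -12384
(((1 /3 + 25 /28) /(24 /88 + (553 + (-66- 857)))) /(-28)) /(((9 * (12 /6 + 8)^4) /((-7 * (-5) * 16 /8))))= 1133 /12298608000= 0.00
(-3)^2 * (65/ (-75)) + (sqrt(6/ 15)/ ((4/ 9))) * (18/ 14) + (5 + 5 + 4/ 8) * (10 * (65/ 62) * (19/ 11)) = 81 * sqrt(10)/ 140 + 621777/ 3410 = 184.17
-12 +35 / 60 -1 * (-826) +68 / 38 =186133 / 228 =816.37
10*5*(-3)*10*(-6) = 9000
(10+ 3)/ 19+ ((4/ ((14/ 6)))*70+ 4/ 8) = 4605/ 38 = 121.18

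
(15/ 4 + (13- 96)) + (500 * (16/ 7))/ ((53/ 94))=2890393/ 1484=1947.70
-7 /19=-0.37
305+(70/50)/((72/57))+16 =38653/120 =322.11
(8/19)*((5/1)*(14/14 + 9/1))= 400/19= 21.05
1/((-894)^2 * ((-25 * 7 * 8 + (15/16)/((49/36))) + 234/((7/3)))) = -49/50873169681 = -0.00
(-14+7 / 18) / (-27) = 245 / 486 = 0.50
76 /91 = 0.84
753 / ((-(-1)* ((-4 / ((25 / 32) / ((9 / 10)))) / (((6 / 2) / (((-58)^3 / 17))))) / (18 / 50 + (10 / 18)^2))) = 14443795 / 505730304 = 0.03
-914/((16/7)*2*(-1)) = 3199/16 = 199.94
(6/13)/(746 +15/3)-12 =-117150/9763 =-12.00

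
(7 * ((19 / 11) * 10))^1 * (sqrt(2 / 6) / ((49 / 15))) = 950 * sqrt(3) / 77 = 21.37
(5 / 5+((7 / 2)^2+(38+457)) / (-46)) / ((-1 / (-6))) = -5535 / 92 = -60.16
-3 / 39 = -1 / 13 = -0.08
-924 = -924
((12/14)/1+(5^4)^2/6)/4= 2734411/168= 16276.26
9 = 9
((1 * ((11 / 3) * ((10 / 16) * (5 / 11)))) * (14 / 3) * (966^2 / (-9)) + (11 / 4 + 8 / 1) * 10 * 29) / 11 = -9016235 / 198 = -45536.54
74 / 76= 37 / 38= 0.97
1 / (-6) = -1 / 6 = -0.17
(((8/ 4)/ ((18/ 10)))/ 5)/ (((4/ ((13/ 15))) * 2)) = 13/ 540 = 0.02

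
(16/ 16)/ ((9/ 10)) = 10/ 9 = 1.11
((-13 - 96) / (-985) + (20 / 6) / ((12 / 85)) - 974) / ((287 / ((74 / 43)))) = -89056003 / 15628995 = -5.70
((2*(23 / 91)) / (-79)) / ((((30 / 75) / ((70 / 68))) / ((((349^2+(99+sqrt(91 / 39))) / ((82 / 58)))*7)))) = -7114388750 / 715819 - 116725*sqrt(21) / 4294914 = -9938.93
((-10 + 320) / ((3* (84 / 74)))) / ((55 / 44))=4588 / 63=72.83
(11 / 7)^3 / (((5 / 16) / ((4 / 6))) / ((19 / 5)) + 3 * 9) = 809248 / 5656413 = 0.14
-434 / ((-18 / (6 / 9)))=434 / 27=16.07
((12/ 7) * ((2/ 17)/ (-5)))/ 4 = -6/ 595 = -0.01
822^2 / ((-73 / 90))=-60811560 / 73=-833035.07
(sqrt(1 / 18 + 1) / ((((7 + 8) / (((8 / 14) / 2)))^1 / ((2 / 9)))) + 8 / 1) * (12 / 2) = 4 * sqrt(38) / 945 + 48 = 48.03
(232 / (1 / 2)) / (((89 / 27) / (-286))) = -3583008 / 89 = -40258.52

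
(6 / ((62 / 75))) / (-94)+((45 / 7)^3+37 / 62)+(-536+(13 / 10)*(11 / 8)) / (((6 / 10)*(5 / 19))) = -373872405013 / 119940240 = -3117.16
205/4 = 51.25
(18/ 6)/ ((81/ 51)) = 17/ 9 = 1.89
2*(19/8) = 4.75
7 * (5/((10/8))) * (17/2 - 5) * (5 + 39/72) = 6517/12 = 543.08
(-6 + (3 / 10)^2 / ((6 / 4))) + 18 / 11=-2367 / 550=-4.30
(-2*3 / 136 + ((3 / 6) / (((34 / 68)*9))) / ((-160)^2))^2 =29853965089 / 15341322240000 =0.00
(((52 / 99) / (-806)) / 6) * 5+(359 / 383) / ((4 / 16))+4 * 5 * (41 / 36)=93540182 / 3526281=26.53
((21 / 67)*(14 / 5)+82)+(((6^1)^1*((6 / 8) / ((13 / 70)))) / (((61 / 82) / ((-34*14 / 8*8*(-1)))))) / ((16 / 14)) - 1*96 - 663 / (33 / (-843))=89097925732 / 2922205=30489.96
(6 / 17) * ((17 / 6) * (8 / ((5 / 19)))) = 152 / 5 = 30.40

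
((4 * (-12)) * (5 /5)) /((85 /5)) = -48 /17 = -2.82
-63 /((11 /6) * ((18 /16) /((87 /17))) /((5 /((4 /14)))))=-511560 /187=-2735.61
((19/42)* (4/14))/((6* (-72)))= -19/63504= -0.00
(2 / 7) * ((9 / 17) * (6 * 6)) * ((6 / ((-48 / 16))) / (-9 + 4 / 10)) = 6480 / 5117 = 1.27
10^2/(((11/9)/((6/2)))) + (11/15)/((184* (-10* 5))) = 372599879/1518000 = 245.45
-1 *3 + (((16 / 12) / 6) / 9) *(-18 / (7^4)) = -64831 / 21609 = -3.00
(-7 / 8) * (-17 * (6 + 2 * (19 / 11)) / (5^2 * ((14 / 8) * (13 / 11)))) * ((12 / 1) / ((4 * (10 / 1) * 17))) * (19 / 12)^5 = 2476099 / 5184000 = 0.48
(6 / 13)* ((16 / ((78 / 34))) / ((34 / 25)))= 400 / 169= 2.37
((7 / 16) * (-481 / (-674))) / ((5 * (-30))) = -3367 / 1617600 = -0.00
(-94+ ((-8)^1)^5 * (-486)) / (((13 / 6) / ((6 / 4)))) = 143326386 / 13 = 11025106.62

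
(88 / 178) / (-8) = -11 / 178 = -0.06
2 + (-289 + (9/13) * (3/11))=-41014/143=-286.81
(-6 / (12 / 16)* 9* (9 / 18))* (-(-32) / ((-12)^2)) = -8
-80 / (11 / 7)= -50.91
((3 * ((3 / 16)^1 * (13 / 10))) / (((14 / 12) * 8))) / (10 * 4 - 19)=117 / 31360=0.00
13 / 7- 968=-6763 / 7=-966.14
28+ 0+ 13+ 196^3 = 7529577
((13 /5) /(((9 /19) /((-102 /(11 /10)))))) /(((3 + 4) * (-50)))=8398 /5775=1.45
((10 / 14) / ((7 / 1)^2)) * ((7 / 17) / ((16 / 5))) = 25 / 13328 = 0.00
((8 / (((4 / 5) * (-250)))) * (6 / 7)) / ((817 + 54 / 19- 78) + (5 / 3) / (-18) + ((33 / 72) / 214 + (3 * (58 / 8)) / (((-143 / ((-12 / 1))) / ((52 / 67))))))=-0.00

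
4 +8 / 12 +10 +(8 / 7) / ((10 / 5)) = 320 / 21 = 15.24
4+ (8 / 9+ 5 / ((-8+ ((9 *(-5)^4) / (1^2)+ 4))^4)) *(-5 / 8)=247574563489818263 / 71876486174463432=3.44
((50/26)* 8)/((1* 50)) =4/13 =0.31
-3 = -3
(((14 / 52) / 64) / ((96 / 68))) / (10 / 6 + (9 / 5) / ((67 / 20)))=7973 / 5897216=0.00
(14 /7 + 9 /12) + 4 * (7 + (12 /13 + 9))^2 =776259 /676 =1148.31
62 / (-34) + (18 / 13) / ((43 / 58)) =0.04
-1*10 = -10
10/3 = 3.33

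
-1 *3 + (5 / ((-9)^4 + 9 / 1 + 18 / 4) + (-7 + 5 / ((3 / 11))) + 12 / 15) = 600521 / 65745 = 9.13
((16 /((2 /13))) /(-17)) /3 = -104 /51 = -2.04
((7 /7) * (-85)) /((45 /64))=-1088 /9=-120.89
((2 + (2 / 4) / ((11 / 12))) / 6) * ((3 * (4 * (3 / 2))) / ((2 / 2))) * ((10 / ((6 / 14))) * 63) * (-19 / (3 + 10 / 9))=-21115080 / 407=-51879.80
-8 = -8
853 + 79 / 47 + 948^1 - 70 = 81436 / 47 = 1732.68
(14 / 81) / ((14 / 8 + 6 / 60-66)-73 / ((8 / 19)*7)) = -3920 / 2016657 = -0.00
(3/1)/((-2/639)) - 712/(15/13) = -47267/30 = -1575.57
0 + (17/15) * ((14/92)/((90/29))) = 0.06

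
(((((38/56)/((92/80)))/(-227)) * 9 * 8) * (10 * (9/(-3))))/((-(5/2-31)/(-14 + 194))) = 1296000/36547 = 35.46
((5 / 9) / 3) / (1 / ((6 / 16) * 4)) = 5 / 18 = 0.28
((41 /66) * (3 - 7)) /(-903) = 82 /29799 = 0.00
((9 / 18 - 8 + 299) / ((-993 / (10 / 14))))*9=-8745 / 4634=-1.89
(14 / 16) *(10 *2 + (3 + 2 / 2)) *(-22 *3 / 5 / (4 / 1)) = -693 / 10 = -69.30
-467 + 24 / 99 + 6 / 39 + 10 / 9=-599089 / 1287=-465.49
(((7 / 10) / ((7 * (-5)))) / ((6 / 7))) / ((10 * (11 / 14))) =-49 / 16500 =-0.00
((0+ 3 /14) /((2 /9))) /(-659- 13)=-9 /6272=-0.00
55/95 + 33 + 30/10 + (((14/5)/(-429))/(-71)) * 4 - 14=65335619/2893605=22.58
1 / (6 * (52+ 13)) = 1 / 390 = 0.00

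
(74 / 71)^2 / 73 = 5476 / 367993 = 0.01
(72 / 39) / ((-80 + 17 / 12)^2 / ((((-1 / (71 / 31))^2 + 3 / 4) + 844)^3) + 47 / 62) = 2136448390391478141503184 / 877276609409549900014139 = 2.44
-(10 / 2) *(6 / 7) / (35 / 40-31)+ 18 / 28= 2649 / 3374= 0.79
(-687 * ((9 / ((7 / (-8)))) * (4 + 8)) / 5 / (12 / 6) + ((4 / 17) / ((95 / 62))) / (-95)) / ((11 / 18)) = 163922675472 / 11813725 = 13875.61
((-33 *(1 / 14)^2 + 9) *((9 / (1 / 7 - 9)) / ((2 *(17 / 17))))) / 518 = -15579 / 1798496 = -0.01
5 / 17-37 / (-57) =914 / 969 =0.94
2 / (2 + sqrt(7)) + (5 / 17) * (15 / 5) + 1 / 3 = -2 / 17 + 2 * sqrt(7) / 3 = 1.65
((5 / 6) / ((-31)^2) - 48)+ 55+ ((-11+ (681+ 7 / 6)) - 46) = 607513 / 961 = 632.17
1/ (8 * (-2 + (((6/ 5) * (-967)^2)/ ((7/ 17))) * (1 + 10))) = 35/ 8393358304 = 0.00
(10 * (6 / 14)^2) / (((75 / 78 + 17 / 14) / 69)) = 4485 / 77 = 58.25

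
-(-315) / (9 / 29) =1015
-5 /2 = -2.50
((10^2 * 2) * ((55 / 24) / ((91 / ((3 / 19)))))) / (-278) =-1375 / 480662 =-0.00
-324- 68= -392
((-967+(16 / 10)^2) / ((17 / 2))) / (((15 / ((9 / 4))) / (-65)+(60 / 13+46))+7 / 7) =-1880658 / 853825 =-2.20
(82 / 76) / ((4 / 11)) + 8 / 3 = 2569 / 456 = 5.63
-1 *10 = -10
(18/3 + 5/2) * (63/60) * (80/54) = 119/9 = 13.22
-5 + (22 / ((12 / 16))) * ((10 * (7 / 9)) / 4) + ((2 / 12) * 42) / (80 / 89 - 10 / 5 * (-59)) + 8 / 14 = 105334573 / 1999998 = 52.67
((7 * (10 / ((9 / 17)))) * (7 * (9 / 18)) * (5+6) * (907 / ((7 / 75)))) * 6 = 296815750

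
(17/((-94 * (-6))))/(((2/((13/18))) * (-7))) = -221/142128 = -0.00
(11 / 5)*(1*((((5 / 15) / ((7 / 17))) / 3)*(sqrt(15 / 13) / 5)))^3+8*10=54043*sqrt(195) / 1760747625+80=80.00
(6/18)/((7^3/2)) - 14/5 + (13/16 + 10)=659749/82320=8.01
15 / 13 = 1.15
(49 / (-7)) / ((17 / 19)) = -133 / 17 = -7.82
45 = 45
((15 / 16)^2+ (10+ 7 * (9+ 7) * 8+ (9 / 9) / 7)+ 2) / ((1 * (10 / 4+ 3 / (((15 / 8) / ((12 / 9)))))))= 24434505 / 124544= 196.19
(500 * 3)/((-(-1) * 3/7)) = 3500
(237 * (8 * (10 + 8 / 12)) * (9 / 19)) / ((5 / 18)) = 34487.24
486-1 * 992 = -506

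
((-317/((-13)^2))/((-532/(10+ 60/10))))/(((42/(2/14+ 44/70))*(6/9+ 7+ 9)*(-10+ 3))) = -8559/963701375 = -0.00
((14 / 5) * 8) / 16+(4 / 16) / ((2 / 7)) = 91 / 40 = 2.28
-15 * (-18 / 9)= 30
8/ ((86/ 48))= 192/ 43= 4.47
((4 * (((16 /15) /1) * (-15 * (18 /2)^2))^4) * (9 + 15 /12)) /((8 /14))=202414635859968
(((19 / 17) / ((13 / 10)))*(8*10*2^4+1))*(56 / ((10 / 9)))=12266856 / 221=55506.14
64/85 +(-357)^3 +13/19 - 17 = -73481383329/1615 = -45499308.56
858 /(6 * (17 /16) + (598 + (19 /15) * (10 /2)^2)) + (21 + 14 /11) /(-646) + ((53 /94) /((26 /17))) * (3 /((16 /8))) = 495083586323 /265108231960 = 1.87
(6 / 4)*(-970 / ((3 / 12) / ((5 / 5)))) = -5820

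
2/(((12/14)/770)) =5390/3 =1796.67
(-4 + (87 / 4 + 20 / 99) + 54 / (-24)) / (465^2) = 0.00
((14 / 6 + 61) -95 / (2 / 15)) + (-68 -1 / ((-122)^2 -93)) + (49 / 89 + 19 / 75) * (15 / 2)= -711.14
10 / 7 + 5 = 45 / 7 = 6.43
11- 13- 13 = -15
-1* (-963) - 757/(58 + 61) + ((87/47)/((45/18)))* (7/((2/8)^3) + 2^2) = 1291.31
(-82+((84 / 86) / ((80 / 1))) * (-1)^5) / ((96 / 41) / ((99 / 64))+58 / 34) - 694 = -91640129101 / 127371160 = -719.47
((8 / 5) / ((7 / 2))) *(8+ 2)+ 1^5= 39 / 7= 5.57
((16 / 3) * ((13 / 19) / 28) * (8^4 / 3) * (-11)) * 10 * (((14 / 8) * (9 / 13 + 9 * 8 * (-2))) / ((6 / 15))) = 233164800 / 19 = 12271831.58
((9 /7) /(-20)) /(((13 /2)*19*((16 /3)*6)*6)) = -3 /1106560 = -0.00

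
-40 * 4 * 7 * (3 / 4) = -840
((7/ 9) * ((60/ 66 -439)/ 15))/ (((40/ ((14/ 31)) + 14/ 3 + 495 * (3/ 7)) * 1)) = -236131/ 3174435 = -0.07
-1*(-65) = 65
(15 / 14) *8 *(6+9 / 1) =128.57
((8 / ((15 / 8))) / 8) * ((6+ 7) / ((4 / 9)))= 78 / 5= 15.60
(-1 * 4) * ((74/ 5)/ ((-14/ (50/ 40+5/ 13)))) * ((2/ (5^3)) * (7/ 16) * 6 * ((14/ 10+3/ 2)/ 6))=18241/ 130000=0.14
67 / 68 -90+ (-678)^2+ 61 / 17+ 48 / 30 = 156264059 / 340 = 459600.17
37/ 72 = 0.51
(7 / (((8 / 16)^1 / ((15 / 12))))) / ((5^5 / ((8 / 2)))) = 14 / 625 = 0.02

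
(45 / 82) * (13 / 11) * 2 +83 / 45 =63758 / 20295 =3.14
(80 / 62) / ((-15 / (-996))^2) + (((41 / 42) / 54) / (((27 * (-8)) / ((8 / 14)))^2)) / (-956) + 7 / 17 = 5689.39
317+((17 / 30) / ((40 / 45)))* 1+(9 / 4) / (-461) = 317.63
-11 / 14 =-0.79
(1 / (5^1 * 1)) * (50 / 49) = 0.20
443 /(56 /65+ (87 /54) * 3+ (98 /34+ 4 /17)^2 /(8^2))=1597776960 /21087563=75.77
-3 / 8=-0.38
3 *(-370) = -1110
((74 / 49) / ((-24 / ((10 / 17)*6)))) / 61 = -185 / 50813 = -0.00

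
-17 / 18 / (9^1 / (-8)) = 68 / 81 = 0.84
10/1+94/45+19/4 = 3031/180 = 16.84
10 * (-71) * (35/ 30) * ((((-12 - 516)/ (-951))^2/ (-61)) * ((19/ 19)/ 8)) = 9621920/ 18389487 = 0.52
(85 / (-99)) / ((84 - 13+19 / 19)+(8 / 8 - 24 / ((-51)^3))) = -417605 / 35506339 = -0.01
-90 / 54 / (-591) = 5 / 1773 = 0.00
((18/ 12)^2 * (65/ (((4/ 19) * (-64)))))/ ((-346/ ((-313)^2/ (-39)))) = -27921165/ 354304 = -78.81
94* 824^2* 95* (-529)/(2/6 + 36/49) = -471496951443840/157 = -3003165295820.64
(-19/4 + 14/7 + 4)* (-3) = -3.75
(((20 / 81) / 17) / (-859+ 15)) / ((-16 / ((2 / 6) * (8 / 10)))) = 1 / 3486564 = 0.00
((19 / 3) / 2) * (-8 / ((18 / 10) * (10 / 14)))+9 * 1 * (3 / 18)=-983 / 54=-18.20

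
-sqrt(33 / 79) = -sqrt(2607) / 79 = -0.65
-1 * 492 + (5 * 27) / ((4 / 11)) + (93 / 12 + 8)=-105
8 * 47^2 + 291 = 17963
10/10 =1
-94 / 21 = -4.48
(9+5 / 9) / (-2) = -43 / 9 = -4.78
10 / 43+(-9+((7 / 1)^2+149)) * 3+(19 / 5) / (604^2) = 44491136097 / 78435440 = 567.23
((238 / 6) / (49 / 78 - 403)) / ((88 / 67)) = -103649 / 1380940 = -0.08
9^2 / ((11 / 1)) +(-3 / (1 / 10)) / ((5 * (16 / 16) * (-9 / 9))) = 147 / 11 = 13.36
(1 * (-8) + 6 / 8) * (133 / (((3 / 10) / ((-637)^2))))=-7825255165 / 6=-1304209194.17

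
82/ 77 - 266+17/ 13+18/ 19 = -4995911/ 19019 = -262.68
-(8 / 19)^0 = -1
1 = 1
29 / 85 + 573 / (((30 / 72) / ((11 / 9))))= 142897 / 85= 1681.14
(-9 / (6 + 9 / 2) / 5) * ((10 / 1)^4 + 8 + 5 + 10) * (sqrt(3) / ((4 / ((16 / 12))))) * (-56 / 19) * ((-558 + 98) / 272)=-922116 * sqrt(3) / 323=-4944.74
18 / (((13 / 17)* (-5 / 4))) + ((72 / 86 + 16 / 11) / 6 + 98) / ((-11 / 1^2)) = -28179676 / 1014585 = -27.77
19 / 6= 3.17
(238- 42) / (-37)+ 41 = 1321 / 37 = 35.70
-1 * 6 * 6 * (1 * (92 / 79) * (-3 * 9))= 1131.95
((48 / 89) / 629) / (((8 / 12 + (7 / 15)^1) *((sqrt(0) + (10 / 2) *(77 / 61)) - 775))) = -488 / 495823717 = -0.00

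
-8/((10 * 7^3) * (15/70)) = -8/735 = -0.01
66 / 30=11 / 5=2.20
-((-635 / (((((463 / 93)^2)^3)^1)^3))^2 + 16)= -14622972366739460243933473943570500328133876632250271227424126653550422429546270783470562397637881 / 913935772921216265243993646325859417620593467573553810972474863149011311955634383681999869519041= -16.00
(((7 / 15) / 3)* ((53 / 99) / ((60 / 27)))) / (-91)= -53 / 128700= -0.00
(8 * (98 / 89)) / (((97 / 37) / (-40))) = -1160320 / 8633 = -134.41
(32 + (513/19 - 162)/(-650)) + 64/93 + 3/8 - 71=-1824581/48360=-37.73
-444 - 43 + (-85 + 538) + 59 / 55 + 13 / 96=-173141 / 5280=-32.79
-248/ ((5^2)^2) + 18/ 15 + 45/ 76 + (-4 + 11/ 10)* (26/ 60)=0.14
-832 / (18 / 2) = -832 / 9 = -92.44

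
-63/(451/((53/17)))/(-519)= 1113/1326391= 0.00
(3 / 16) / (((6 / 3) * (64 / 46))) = 69 / 1024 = 0.07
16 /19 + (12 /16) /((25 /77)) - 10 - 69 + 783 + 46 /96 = 16133993 /22800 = 707.63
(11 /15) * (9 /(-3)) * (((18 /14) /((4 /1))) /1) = -99 /140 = -0.71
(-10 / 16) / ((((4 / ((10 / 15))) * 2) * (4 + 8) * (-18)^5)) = 5 / 2176782336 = 0.00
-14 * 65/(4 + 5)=-910/9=-101.11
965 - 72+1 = 894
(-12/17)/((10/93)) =-558/85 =-6.56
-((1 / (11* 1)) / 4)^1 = -1 / 44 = -0.02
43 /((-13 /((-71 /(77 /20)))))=61060 /1001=61.00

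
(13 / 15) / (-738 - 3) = -1 / 855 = -0.00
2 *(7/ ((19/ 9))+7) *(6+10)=6272/ 19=330.11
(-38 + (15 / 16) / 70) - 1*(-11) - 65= -20605 / 224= -91.99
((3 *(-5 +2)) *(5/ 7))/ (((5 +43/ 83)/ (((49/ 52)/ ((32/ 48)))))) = -78435/ 47632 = -1.65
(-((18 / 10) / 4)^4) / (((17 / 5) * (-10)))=6561 / 5440000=0.00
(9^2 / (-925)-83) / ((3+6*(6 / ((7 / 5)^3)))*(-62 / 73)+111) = -1924397384 / 2253791175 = -0.85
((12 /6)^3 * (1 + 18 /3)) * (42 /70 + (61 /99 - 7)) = -160328 /495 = -323.89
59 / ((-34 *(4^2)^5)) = -0.00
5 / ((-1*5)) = -1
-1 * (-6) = 6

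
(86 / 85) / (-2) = -43 / 85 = -0.51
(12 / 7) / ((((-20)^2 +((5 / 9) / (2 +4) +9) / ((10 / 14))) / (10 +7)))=55080 / 780059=0.07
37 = 37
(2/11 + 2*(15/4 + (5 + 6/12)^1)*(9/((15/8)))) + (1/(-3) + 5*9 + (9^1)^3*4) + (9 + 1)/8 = 2013593/660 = 3050.90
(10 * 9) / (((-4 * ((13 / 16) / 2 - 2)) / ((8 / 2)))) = 960 / 17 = 56.47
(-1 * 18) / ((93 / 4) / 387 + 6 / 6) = -9288 / 547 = -16.98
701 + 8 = 709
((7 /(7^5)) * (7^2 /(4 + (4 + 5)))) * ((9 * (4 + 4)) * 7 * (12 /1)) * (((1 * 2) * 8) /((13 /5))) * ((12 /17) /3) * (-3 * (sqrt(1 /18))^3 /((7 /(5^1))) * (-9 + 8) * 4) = 153600 * sqrt(2) /140777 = 1.54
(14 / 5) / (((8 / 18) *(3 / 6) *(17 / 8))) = 504 / 85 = 5.93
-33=-33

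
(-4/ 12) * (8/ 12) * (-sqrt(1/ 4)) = 1/ 9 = 0.11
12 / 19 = 0.63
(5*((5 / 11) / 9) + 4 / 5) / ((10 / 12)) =1042 / 825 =1.26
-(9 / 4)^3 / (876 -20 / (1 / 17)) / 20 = -729 / 686080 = -0.00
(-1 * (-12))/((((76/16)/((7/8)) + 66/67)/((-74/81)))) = -17353/10152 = -1.71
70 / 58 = 35 / 29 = 1.21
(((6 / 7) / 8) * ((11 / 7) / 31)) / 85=33 / 516460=0.00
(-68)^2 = 4624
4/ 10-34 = -168/ 5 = -33.60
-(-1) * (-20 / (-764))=5 / 191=0.03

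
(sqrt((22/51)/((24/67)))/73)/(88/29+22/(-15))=145 * sqrt(12529)/1692724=0.01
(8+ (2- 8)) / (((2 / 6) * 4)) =3 / 2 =1.50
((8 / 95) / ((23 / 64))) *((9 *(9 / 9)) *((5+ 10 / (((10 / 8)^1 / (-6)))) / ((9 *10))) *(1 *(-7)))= 77056 / 10925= 7.05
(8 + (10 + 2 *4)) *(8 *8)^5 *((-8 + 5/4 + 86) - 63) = 453655920640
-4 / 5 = -0.80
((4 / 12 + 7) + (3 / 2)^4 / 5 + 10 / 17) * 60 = 36451 / 68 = 536.04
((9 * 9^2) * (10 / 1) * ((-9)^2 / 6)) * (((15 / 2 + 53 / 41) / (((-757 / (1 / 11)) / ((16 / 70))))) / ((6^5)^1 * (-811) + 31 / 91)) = 737955036 / 195925469598815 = 0.00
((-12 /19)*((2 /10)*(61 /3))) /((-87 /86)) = 20984 /8265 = 2.54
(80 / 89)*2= 160 / 89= 1.80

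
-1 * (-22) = 22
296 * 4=1184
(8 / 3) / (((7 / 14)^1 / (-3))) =-16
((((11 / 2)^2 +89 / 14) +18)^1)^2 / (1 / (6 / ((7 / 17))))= 119229891 / 2744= 43451.13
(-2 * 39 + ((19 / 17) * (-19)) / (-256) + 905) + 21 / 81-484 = 40344083 / 117504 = 343.34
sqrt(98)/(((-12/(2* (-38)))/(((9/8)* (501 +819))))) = 65835* sqrt(2) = 93104.75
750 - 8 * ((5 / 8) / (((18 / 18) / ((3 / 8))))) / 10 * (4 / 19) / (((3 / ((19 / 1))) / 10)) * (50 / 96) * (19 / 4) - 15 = 728.82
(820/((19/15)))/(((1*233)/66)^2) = 53578800/1031491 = 51.94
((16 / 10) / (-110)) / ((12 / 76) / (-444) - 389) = 11248 / 300813975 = 0.00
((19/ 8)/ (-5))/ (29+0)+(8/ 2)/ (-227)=-8953/ 263320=-0.03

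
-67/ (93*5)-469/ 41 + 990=18653518/ 19065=978.42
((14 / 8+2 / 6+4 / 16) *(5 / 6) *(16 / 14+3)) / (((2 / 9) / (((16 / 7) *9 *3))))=15660 / 7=2237.14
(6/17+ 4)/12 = 37/102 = 0.36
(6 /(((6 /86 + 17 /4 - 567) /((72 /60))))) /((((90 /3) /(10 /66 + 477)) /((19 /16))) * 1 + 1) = -926242704 /76218424835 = -0.01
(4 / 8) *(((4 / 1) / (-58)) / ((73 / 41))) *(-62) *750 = 1906500 / 2117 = 900.57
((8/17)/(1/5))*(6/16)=15/17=0.88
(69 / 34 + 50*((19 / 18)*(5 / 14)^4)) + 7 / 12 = 20403671 / 5877648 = 3.47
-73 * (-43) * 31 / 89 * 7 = 681163 / 89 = 7653.52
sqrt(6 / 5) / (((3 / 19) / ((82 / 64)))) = 8.89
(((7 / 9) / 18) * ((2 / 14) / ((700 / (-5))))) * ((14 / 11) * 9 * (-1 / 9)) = 1 / 17820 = 0.00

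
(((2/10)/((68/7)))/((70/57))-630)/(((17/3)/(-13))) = 83535777/57800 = 1445.26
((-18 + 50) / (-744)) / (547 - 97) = -2 / 20925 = -0.00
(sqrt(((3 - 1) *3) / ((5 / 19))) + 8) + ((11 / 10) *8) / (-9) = sqrt(570) / 5 + 316 / 45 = 11.80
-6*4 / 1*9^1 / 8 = -27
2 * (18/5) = 36/5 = 7.20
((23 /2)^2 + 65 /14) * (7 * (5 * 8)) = 38330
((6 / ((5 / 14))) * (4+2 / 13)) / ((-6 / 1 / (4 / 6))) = -504 / 65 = -7.75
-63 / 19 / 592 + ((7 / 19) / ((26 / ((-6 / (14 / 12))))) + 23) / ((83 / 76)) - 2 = 230448535 / 12136592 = 18.99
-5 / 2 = -2.50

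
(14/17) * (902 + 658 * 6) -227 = 3767.12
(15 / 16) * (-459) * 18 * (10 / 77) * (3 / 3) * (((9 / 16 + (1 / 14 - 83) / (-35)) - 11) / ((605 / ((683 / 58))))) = 267704179713 / 1694650496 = 157.97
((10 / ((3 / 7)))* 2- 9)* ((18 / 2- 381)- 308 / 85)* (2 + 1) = -3607864 / 85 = -42445.46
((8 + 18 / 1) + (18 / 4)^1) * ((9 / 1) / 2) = 137.25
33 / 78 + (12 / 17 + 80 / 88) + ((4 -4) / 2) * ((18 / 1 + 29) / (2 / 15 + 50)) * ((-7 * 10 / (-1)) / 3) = 9909 / 4862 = 2.04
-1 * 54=-54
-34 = -34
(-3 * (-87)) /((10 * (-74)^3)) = -261 /4052240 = -0.00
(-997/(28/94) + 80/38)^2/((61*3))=61140.98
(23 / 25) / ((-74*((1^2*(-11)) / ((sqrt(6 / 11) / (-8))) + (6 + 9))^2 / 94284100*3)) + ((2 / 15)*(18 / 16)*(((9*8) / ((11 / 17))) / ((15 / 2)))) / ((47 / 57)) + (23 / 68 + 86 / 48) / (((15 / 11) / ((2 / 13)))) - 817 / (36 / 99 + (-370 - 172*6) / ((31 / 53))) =-23296412411829566294323381 / 910556424917390130036300 + 57249305520*sqrt(66) / 65010290893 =-18.43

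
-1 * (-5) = 5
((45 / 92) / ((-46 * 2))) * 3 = -135 / 8464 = -0.02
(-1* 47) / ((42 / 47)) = -2209 / 42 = -52.60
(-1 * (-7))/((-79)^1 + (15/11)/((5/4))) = -77/857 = -0.09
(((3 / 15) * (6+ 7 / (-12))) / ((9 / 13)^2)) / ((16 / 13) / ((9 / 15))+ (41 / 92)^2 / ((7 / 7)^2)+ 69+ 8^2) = 60435076 / 3616281207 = 0.02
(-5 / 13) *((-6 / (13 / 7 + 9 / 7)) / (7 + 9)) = 105 / 2288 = 0.05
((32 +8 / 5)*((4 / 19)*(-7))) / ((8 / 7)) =-4116 / 95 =-43.33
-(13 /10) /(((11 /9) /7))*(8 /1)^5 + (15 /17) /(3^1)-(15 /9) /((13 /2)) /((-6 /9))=-2965479366 /12155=-243971.98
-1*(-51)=51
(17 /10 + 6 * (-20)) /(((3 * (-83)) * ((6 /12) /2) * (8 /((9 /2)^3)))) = 287469 /13280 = 21.65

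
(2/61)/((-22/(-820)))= 820/671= 1.22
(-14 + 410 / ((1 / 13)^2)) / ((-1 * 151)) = -69276 / 151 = -458.78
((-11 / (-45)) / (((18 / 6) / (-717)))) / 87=-0.67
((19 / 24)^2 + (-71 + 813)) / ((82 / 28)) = 73031 / 288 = 253.58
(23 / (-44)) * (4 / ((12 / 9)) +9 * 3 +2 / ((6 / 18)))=-207 / 11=-18.82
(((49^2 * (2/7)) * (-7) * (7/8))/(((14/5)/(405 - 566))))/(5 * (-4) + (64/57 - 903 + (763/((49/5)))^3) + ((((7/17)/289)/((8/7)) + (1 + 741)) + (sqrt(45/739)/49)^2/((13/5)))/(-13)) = 162305397753146011455/316394199924631849609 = 0.51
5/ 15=1/ 3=0.33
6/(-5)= -6/5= -1.20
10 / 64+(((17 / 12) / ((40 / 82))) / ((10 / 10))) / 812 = 31147 / 194880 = 0.16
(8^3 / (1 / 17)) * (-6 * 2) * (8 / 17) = -49152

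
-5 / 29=-0.17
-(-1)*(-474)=-474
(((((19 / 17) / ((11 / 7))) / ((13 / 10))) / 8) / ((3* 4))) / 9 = 665 / 1050192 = 0.00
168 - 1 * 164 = 4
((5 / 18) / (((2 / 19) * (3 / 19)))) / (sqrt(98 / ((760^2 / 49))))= 171475 * sqrt(2) / 1323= 183.30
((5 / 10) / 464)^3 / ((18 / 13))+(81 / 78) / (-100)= -48550104959 / 4675195699200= -0.01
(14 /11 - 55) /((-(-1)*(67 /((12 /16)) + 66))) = -1773 /5126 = -0.35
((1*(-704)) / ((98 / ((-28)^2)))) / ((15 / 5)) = -5632 / 3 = -1877.33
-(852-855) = 3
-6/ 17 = -0.35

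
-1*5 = -5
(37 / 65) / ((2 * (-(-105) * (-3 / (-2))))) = 37 / 20475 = 0.00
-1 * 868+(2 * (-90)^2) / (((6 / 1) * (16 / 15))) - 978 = 2741 / 4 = 685.25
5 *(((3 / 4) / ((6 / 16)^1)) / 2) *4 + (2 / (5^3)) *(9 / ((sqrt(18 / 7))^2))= 2507 / 125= 20.06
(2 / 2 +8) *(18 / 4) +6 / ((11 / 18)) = 1107 / 22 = 50.32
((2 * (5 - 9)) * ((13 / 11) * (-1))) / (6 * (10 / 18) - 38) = -3 / 11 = -0.27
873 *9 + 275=8132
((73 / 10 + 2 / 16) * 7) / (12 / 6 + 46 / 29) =60291 / 4160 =14.49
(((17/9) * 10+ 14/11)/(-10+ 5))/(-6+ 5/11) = 1996/2745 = 0.73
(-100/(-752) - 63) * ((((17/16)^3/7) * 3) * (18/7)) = -1567802169/18866176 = -83.10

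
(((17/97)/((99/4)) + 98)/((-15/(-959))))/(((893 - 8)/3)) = 902574358/42493275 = 21.24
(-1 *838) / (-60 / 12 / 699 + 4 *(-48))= 585762 / 134213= 4.36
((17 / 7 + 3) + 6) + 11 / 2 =237 / 14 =16.93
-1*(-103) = 103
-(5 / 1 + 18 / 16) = -49 / 8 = -6.12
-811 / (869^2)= -811 / 755161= -0.00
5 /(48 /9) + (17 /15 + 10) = 2897 /240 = 12.07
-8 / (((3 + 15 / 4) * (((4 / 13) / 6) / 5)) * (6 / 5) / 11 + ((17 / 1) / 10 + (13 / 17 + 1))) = -972400 / 422053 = -2.30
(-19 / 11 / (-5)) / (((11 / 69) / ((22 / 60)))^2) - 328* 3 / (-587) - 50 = -150113063 / 3228500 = -46.50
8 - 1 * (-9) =17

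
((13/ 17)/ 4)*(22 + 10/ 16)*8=2353/ 68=34.60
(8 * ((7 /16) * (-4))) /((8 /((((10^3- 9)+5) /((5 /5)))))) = -1743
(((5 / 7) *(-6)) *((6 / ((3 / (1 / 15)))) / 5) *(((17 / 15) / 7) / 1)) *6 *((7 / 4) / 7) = -34 / 1225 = -0.03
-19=-19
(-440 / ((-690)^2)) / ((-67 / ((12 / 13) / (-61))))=-88 / 421594485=-0.00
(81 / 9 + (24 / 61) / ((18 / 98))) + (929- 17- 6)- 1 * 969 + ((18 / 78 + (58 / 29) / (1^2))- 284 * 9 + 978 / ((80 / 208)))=-747329 / 11895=-62.83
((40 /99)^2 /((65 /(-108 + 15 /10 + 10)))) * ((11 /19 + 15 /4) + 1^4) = -38600 /29887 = -1.29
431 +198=629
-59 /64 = -0.92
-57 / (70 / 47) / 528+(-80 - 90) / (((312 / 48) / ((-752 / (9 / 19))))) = 41520.61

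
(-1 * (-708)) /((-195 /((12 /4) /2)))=-354 /65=-5.45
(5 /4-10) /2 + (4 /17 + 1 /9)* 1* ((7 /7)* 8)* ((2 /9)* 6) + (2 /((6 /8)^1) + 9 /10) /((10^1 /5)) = 20257 /18360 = 1.10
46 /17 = 2.71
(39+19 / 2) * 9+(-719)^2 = 1034795 / 2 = 517397.50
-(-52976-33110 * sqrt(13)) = 52976 + 33110 * sqrt(13) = 172355.80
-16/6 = -8/3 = -2.67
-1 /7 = -0.14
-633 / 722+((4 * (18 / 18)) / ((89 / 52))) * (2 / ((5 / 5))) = 244015 / 64258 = 3.80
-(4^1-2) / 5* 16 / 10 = -16 / 25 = -0.64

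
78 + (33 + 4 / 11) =111.36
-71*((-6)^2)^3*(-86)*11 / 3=1044565632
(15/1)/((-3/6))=-30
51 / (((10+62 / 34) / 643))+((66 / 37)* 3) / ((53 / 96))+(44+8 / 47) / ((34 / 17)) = 17323353007 / 6175189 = 2805.32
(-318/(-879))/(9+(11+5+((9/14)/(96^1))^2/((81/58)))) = 95735808/6615714097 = 0.01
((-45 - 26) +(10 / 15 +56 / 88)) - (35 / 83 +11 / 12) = -259421 / 3652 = -71.04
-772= -772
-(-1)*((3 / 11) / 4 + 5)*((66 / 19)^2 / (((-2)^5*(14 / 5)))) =-110385 / 161728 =-0.68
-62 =-62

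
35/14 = 5/2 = 2.50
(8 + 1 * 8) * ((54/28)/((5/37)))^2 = 3992004/1225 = 3258.78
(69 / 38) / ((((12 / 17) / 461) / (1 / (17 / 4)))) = 10603 / 38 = 279.03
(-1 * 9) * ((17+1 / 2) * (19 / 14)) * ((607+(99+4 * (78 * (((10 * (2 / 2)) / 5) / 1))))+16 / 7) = -3986865 / 14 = -284776.07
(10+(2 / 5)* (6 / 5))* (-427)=-111874 / 25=-4474.96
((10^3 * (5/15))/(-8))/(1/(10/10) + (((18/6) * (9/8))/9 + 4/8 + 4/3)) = -1000/77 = -12.99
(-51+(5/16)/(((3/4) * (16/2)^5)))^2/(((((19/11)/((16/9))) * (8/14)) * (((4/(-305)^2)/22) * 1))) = 31687325618153937753175/13219909337088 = 2396939707.39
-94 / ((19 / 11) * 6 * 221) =-517 / 12597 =-0.04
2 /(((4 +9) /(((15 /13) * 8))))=240 /169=1.42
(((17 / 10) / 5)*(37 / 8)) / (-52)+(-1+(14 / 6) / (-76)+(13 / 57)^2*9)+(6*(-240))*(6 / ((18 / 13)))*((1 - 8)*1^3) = 983939798393 / 22526400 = 43679.41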